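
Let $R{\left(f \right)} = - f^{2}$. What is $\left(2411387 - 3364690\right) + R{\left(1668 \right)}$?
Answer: $-3735527$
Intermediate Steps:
$\left(2411387 - 3364690\right) + R{\left(1668 \right)} = \left(2411387 - 3364690\right) - 1668^{2} = -953303 - 2782224 = -3735527$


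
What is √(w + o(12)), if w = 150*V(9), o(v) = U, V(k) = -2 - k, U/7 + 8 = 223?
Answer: I*√145 ≈ 12.042*I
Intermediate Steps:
U = 1505 (U = -56 + 7*223 = -56 + 1561 = 1505)
o(v) = 1505
w = -1650 (w = 150*(-2 - 1*9) = 150*(-2 - 9) = 150*(-11) = -1650)
√(w + o(12)) = √(-1650 + 1505) = √(-145) = I*√145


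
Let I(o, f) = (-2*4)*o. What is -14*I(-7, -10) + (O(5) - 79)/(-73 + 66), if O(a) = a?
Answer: -5414/7 ≈ -773.43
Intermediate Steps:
I(o, f) = -8*o
-14*I(-7, -10) + (O(5) - 79)/(-73 + 66) = -(-112)*(-7) + (5 - 79)/(-73 + 66) = -14*56 - 74/(-7) = -784 - 74*(-⅐) = -784 + 74/7 = -5414/7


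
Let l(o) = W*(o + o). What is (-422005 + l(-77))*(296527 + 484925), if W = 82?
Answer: -339644827116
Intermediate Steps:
l(o) = 164*o (l(o) = 82*(o + o) = 82*(2*o) = 164*o)
(-422005 + l(-77))*(296527 + 484925) = (-422005 + 164*(-77))*(296527 + 484925) = (-422005 - 12628)*781452 = -434633*781452 = -339644827116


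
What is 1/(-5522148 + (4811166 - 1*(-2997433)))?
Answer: 1/2286451 ≈ 4.3736e-7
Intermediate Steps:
1/(-5522148 + (4811166 - 1*(-2997433))) = 1/(-5522148 + (4811166 + 2997433)) = 1/(-5522148 + 7808599) = 1/2286451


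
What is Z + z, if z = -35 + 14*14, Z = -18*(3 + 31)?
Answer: -451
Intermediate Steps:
Z = -612 (Z = -18*34 = -612)
z = 161 (z = -35 + 196 = 161)
Z + z = -612 + 161 = -451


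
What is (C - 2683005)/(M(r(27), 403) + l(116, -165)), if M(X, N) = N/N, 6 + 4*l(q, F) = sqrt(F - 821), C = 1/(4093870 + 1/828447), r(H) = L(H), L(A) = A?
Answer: 4044247643572588448/186535487594005 + 2022123821786294224*I*sqrt(986)/186535487594005 ≈ 21681.0 + 3.404e+5*I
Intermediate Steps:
r(H) = H
C = 828447/3391554319891 (C = 1/(4093870 + 1/828447) = 1/(3391554319891/828447) = 828447/3391554319891 ≈ 2.4427e-7)
l(q, F) = -3/2 + sqrt(-821 + F)/4 (l(q, F) = -3/2 + sqrt(F - 821)/4 = -3/2 + sqrt(-821 + F)/4)
M(X, N) = 1
(C - 2683005)/(M(r(27), 403) + l(116, -165)) = (828447/3391554319891 - 2683005)/(1 + (-3/2 + sqrt(-821 - 165)/4)) = -9099557198038324008/(3391554319891*(1 + (-3/2 + sqrt(-986)/4))) = -9099557198038324008/(3391554319891*(1 + (-3/2 + (I*sqrt(986))/4))) = -9099557198038324008/(3391554319891*(1 + (-3/2 + I*sqrt(986)/4))) = -9099557198038324008/(3391554319891*(-1/2 + I*sqrt(986)/4))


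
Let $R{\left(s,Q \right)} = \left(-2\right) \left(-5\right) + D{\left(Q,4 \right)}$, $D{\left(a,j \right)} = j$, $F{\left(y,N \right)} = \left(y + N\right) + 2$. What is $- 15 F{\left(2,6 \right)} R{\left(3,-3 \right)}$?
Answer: $-2100$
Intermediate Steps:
$F{\left(y,N \right)} = 2 + N + y$ ($F{\left(y,N \right)} = \left(N + y\right) + 2 = 2 + N + y$)
$R{\left(s,Q \right)} = 14$ ($R{\left(s,Q \right)} = \left(-2\right) \left(-5\right) + 4 = 10 + 4 = 14$)
$- 15 F{\left(2,6 \right)} R{\left(3,-3 \right)} = - 15 \left(2 + 6 + 2\right) 14 = \left(-15\right) 10 \cdot 14 = \left(-150\right) 14 = -2100$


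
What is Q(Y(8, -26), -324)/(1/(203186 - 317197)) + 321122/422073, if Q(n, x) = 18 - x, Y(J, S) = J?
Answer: -16457369641504/422073 ≈ -3.8992e+7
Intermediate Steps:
Q(Y(8, -26), -324)/(1/(203186 - 317197)) + 321122/422073 = (18 - 1*(-324))/(1/(203186 - 317197)) + 321122/422073 = (18 + 324)/(1/(-114011)) + 321122*(1/422073) = 342/(-1/114011) + 321122/422073 = 342*(-114011) + 321122/422073 = -38991762 + 321122/422073 = -16457369641504/422073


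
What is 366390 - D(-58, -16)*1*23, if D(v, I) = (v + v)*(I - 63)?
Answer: 155618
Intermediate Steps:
D(v, I) = 2*v*(-63 + I) (D(v, I) = (2*v)*(-63 + I) = 2*v*(-63 + I))
366390 - D(-58, -16)*1*23 = 366390 - 2*(-58)*(-63 - 16)*1*23 = 366390 - 2*(-58)*(-79)*23 = 366390 - 9164*23 = 366390 - 1*210772 = 366390 - 210772 = 155618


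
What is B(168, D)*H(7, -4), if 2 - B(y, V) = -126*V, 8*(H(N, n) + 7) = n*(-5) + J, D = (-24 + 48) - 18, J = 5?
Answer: -11749/4 ≈ -2937.3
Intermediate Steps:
D = 6 (D = 24 - 18 = 6)
H(N, n) = -51/8 - 5*n/8 (H(N, n) = -7 + (n*(-5) + 5)/8 = -7 + (-5*n + 5)/8 = -7 + (5 - 5*n)/8 = -7 + (5/8 - 5*n/8) = -51/8 - 5*n/8)
B(y, V) = 2 + 126*V (B(y, V) = 2 - (-126)*V = 2 + 126*V)
B(168, D)*H(7, -4) = (2 + 126*6)*(-51/8 - 5/8*(-4)) = (2 + 756)*(-51/8 + 5/2) = 758*(-31/8) = -11749/4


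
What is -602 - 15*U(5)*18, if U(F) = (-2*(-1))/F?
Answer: -710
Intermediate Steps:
U(F) = 2/F
-602 - 15*U(5)*18 = -602 - 30/5*18 = -602 - 15*⅖*18 = -602 - 6*18 = -602 - 108 = -710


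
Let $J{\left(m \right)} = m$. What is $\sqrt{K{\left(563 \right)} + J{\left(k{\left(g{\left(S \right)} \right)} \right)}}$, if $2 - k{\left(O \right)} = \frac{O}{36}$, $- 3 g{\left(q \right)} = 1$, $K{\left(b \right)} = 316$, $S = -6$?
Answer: $\frac{\sqrt{103035}}{18} \approx 17.833$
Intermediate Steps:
$g{\left(q \right)} = - \frac{1}{3}$ ($g{\left(q \right)} = \left(- \frac{1}{3}\right) 1 = - \frac{1}{3}$)
$k{\left(O \right)} = 2 - \frac{O}{36}$
$\sqrt{K{\left(563 \right)} + J{\left(k{\left(g{\left(S \right)} \right)} \right)}} = \sqrt{316 + \left(2 - - \frac{1}{108}\right)} = \sqrt{316 + \left(2 + \frac{1}{108}\right)} = \sqrt{316 + \frac{217}{108}} = \sqrt{\frac{34345}{108}} = \frac{\sqrt{103035}}{18}$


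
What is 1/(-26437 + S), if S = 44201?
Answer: 1/17764 ≈ 5.6294e-5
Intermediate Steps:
1/(-26437 + S) = 1/(-26437 + 44201) = 1/17764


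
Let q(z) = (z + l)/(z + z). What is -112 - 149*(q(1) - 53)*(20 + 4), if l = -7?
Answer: 200144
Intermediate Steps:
q(z) = (-7 + z)/(2*z) (q(z) = (z - 7)/(z + z) = (-7 + z)/((2*z)) = (-7 + z)*(1/(2*z)) = (-7 + z)/(2*z))
-112 - 149*(q(1) - 53)*(20 + 4) = -112 - 149*((½)*(-7 + 1)/1 - 53)*(20 + 4) = -112 - 149*((½)*1*(-6) - 53)*24 = -112 - 149*(-3 - 53)*24 = -112 - (-8344)*24 = -112 - 149*(-1344) = -112 + 200256 = 200144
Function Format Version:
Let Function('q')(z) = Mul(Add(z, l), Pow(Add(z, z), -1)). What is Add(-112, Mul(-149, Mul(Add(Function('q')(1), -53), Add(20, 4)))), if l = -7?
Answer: 200144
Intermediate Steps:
Function('q')(z) = Mul(Rational(1, 2), Pow(z, -1), Add(-7, z)) (Function('q')(z) = Mul(Add(z, -7), Pow(Add(z, z), -1)) = Mul(Add(-7, z), Pow(Mul(2, z), -1)) = Mul(Add(-7, z), Mul(Rational(1, 2), Pow(z, -1))) = Mul(Rational(1, 2), Pow(z, -1), Add(-7, z)))
Add(-112, Mul(-149, Mul(Add(Function('q')(1), -53), Add(20, 4)))) = Add(-112, Mul(-149, Mul(Add(Mul(Rational(1, 2), Pow(1, -1), Add(-7, 1)), -53), Add(20, 4)))) = Add(-112, Mul(-149, Mul(Add(Mul(Rational(1, 2), 1, -6), -53), 24))) = Add(-112, Mul(-149, Mul(Add(-3, -53), 24))) = Add(-112, Mul(-149, Mul(-56, 24))) = Add(-112, Mul(-149, -1344)) = Add(-112, 200256) = 200144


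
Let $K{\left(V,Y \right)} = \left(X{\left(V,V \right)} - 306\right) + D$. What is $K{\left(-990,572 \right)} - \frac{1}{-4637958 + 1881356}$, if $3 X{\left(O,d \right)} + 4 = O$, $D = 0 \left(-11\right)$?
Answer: $- \frac{5270623021}{8269806} \approx -637.33$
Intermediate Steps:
$D = 0$
$X{\left(O,d \right)} = - \frac{4}{3} + \frac{O}{3}$
$K{\left(V,Y \right)} = - \frac{922}{3} + \frac{V}{3}$ ($K{\left(V,Y \right)} = \left(\left(- \frac{4}{3} + \frac{V}{3}\right) - 306\right) + 0 = \left(- \frac{922}{3} + \frac{V}{3}\right) + 0 = - \frac{922}{3} + \frac{V}{3}$)
$K{\left(-990,572 \right)} - \frac{1}{-4637958 + 1881356} = \left(- \frac{922}{3} + \frac{1}{3} \left(-990\right)\right) - \frac{1}{-4637958 + 1881356} = \left(- \frac{922}{3} - 330\right) - \frac{1}{-2756602} = - \frac{1912}{3} - - \frac{1}{2756602} = - \frac{1912}{3} + \frac{1}{2756602} = - \frac{5270623021}{8269806}$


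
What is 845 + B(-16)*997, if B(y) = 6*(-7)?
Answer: -41029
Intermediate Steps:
B(y) = -42
845 + B(-16)*997 = 845 - 42*997 = 845 - 41874 = -41029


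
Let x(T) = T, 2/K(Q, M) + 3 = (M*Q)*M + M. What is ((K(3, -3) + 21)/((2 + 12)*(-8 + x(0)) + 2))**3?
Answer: -86938307/12326391000 ≈ -0.0070530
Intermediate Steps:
K(Q, M) = 2/(-3 + M + Q*M**2) (K(Q, M) = 2/(-3 + ((M*Q)*M + M)) = 2/(-3 + (Q*M**2 + M)) = 2/(-3 + (M + Q*M**2)) = 2/(-3 + M + Q*M**2))
((K(3, -3) + 21)/((2 + 12)*(-8 + x(0)) + 2))**3 = ((2/(-3 - 3 + 3*(-3)**2) + 21)/((2 + 12)*(-8 + 0) + 2))**3 = ((2/(-3 - 3 + 3*9) + 21)/(14*(-8) + 2))**3 = ((2/(-3 - 3 + 27) + 21)/(-112 + 2))**3 = ((2/21 + 21)/(-110))**3 = ((2*(1/21) + 21)*(-1/110))**3 = ((2/21 + 21)*(-1/110))**3 = ((443/21)*(-1/110))**3 = (-443/2310)**3 = -86938307/12326391000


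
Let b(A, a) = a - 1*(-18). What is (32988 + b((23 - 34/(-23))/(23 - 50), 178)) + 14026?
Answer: 47210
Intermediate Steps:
b(A, a) = 18 + a (b(A, a) = a + 18 = 18 + a)
(32988 + b((23 - 34/(-23))/(23 - 50), 178)) + 14026 = (32988 + (18 + 178)) + 14026 = (32988 + 196) + 14026 = 33184 + 14026 = 47210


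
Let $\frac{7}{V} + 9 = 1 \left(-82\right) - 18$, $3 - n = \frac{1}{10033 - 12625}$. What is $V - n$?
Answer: $- \frac{865837}{282528} \approx -3.0646$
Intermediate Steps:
$n = \frac{7777}{2592}$ ($n = 3 - \frac{1}{10033 - 12625} = 3 - \frac{1}{-2592} = 3 - - \frac{1}{2592} = 3 + \frac{1}{2592} = \frac{7777}{2592} \approx 3.0004$)
$V = - \frac{7}{109}$ ($V = \frac{7}{-9 + \left(1 \left(-82\right) - 18\right)} = \frac{7}{-9 - 100} = \frac{7}{-109} = 7 \left(- \frac{1}{109}\right) = - \frac{7}{109} \approx -0.06422$)
$V - n = - \frac{7}{109} - \frac{7777}{2592} = - \frac{865837}{282528}$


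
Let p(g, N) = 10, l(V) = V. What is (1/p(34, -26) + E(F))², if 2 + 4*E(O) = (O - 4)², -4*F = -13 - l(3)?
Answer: 4/25 ≈ 0.16000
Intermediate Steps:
F = 4 (F = -(-13 - 1*3)/4 = -(-13 - 3)/4 = -¼*(-16) = 4)
E(O) = -½ + (-4 + O)²/4 (E(O) = -½ + (O - 4)²/4 = -½ + (-4 + O)²/4)
(1/p(34, -26) + E(F))² = (1/10 + (-½ + (-4 + 4)²/4))² = (⅒ + (-½ + (¼)*0²))² = (⅒ + (-½ + (¼)*0))² = (⅒ + (-½ + 0))² = (⅒ - ½)² = (-⅖)² = 4/25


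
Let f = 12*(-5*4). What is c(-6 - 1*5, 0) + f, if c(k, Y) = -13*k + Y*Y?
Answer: -97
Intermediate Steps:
c(k, Y) = Y² - 13*k (c(k, Y) = -13*k + Y² = Y² - 13*k)
f = -240 (f = 12*(-20) = -240)
c(-6 - 1*5, 0) + f = (0² - 13*(-6 - 1*5)) - 240 = (0 - 13*(-6 - 5)) - 240 = (0 - 13*(-11)) - 240 = (0 + 143) - 240 = 143 - 240 = -97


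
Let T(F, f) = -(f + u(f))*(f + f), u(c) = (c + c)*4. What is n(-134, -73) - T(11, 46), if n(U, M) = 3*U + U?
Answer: 37552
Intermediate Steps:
u(c) = 8*c (u(c) = (2*c)*4 = 8*c)
n(U, M) = 4*U
T(F, f) = -18*f**2 (T(F, f) = -(f + 8*f)*(f + f) = -9*f*2*f = -18*f**2)
n(-134, -73) - T(11, 46) = 4*(-134) - (-18)*46**2 = -536 - (-18)*2116 = -536 - 1*(-38088) = -536 + 38088 = 37552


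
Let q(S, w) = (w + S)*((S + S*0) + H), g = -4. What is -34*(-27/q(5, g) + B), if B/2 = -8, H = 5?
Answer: 3179/5 ≈ 635.80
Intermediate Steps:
B = -16 (B = 2*(-8) = -16)
q(S, w) = (5 + S)*(S + w) (q(S, w) = (w + S)*((S + S*0) + 5) = (S + w)*((S + 0) + 5) = (S + w)*(S + 5) = (S + w)*(5 + S) = (5 + S)*(S + w))
-34*(-27/q(5, g) + B) = -34*(-27/(5**2 + 5*5 + 5*(-4) + 5*(-4)) - 16) = -34*(-27/(25 + 25 - 20 - 20) - 16) = -34*(-27/10 - 16) = -34*(-187/10) = 3179/5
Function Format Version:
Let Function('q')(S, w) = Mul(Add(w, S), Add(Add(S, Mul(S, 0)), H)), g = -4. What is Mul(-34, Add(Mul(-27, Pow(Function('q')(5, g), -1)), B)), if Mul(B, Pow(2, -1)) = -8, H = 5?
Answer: Rational(3179, 5) ≈ 635.80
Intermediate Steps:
B = -16 (B = Mul(2, -8) = -16)
Function('q')(S, w) = Mul(Add(5, S), Add(S, w)) (Function('q')(S, w) = Mul(Add(w, S), Add(Add(S, Mul(S, 0)), 5)) = Mul(Add(S, w), Add(Add(S, 0), 5)) = Mul(Add(S, w), Add(S, 5)) = Mul(Add(S, w), Add(5, S)) = Mul(Add(5, S), Add(S, w)))
Mul(-34, Add(Mul(-27, Pow(Function('q')(5, g), -1)), B)) = Mul(-34, Add(Mul(-27, Pow(Add(Pow(5, 2), Mul(5, 5), Mul(5, -4), Mul(5, -4)), -1)), -16)) = Mul(-34, Add(Mul(-27, Pow(Add(25, 25, -20, -20), -1)), -16)) = Mul(-34, Add(Mul(-27, Pow(10, -1)), -16)) = Mul(-34, Add(Mul(-27, Rational(1, 10)), -16)) = Mul(-34, Add(Rational(-27, 10), -16)) = Mul(-34, Rational(-187, 10)) = Rational(3179, 5)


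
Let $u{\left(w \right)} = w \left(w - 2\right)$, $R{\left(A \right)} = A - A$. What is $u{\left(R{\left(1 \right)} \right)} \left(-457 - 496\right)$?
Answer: $0$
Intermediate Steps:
$R{\left(A \right)} = 0$
$u{\left(w \right)} = w \left(-2 + w\right)$
$u{\left(R{\left(1 \right)} \right)} \left(-457 - 496\right) = 0 \left(-2 + 0\right) \left(-457 - 496\right) = 0 \left(-2\right) \left(-953\right) = 0 \left(-953\right) = 0$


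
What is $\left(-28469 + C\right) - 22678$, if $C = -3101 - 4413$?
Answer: $-58661$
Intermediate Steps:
$C = -7514$ ($C = -3101 - 4413 = -7514$)
$\left(-28469 + C\right) - 22678 = \left(-28469 - 7514\right) - 22678 = -35983 - 22678 = -58661$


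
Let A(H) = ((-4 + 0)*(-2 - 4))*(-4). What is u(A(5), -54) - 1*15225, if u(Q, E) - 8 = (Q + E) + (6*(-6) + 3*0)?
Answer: -15403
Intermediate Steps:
A(H) = -96 (A(H) = -4*(-6)*(-4) = 24*(-4) = -96)
u(Q, E) = -28 + E + Q (u(Q, E) = 8 + ((Q + E) + (6*(-6) + 3*0)) = 8 + ((E + Q) + (-36 + 0)) = 8 + ((E + Q) - 36) = 8 + (-36 + E + Q) = -28 + E + Q)
u(A(5), -54) - 1*15225 = (-28 - 54 - 96) - 1*15225 = -178 - 15225 = -15403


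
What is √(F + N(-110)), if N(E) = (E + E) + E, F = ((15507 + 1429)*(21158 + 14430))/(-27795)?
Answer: I*√17007502506810/27795 ≈ 148.37*I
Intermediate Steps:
F = -602718368/27795 (F = (16936*35588)*(-1/27795) = 602718368*(-1/27795) = -602718368/27795 ≈ -21684.)
N(E) = 3*E (N(E) = 2*E + E = 3*E)
√(F + N(-110)) = √(-602718368/27795 + 3*(-110)) = √(-602718368/27795 - 330) = √(-611890718/27795) = I*√17007502506810/27795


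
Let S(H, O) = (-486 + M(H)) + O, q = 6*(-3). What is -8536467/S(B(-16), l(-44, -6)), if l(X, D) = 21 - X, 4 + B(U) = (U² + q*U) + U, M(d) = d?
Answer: -8536467/103 ≈ -82878.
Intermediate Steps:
q = -18
B(U) = -4 + U² - 17*U (B(U) = -4 + ((U² - 18*U) + U) = -4 + (U² - 17*U) = -4 + U² - 17*U)
S(H, O) = -486 + H + O (S(H, O) = (-486 + H) + O = -486 + H + O)
-8536467/S(B(-16), l(-44, -6)) = -8536467/(-486 + (-4 + (-16)² - 17*(-16)) + (21 - 1*(-44))) = -8536467/(-486 + (-4 + 256 + 272) + (21 + 44)) = -8536467/(-486 + 524 + 65) = -8536467/103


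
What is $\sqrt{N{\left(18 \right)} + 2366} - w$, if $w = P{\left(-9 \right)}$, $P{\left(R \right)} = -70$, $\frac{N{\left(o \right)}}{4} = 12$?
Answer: $70 + \sqrt{2414} \approx 119.13$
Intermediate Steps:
$N{\left(o \right)} = 48$ ($N{\left(o \right)} = 4 \cdot 12 = 48$)
$w = -70$
$\sqrt{N{\left(18 \right)} + 2366} - w = \sqrt{48 + 2366} - -70 = \sqrt{2414} + 70 = 70 + \sqrt{2414}$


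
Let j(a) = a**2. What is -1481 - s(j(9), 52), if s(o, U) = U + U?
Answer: -1585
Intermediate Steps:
s(o, U) = 2*U
-1481 - s(j(9), 52) = -1481 - 2*52 = -1481 - 1*104 = -1481 - 104 = -1585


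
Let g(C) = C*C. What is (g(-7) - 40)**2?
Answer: 81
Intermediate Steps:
g(C) = C**2
(g(-7) - 40)**2 = ((-7)**2 - 40)**2 = (49 - 40)**2 = 9**2 = 81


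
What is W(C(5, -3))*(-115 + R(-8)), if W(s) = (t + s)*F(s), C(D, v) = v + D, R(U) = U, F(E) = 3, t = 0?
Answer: -738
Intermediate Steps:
C(D, v) = D + v
W(s) = 3*s (W(s) = (0 + s)*3 = s*3 = 3*s)
W(C(5, -3))*(-115 + R(-8)) = (3*(5 - 3))*(-115 - 8) = (3*2)*(-123) = 6*(-123) = -738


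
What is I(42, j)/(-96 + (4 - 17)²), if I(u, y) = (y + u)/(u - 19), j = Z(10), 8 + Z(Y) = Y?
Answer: 44/1679 ≈ 0.026206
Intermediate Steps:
Z(Y) = -8 + Y
j = 2 (j = -8 + 10 = 2)
I(u, y) = (u + y)/(-19 + u)
I(42, j)/(-96 + (4 - 17)²) = ((42 + 2)/(-19 + 42))/(-96 + (4 - 17)²) = (44/23)/(-96 + (-13)²) = ((1/23)*44)/(-96 + 169) = (44/23)/73 = (1/73)*(44/23) = 44/1679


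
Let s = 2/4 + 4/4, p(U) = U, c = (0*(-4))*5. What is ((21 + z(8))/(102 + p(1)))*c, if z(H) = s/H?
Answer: 0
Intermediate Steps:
c = 0 (c = 0*5 = 0)
s = 3/2 (s = 2*(¼) + 4*(¼) = ½ + 1 = 3/2 ≈ 1.5000)
z(H) = 3/(2*H)
((21 + z(8))/(102 + p(1)))*c = ((21 + (3/2)/8)/(102 + 1))*0 = ((21 + (3/2)*(⅛))/103)*0 = ((21 + 3/16)*(1/103))*0 = ((339/16)*(1/103))*0 = (339/1648)*0 = 0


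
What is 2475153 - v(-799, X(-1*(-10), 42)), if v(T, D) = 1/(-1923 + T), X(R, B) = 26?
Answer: 6737366467/2722 ≈ 2.4752e+6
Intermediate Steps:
2475153 - v(-799, X(-1*(-10), 42)) = 2475153 - 1/(-1923 - 799) = 2475153 - 1/(-2722) = 2475153 - 1*(-1/2722) = 2475153 + 1/2722 = 6737366467/2722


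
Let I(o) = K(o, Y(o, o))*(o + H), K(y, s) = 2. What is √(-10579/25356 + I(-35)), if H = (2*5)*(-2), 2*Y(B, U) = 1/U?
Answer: I*√17747545521/12678 ≈ 10.508*I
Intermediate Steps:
Y(B, U) = 1/(2*U) (Y(B, U) = (1/U)/2 = 1/(2*U))
H = -20 (H = 10*(-2) = -20)
I(o) = -40 + 2*o (I(o) = 2*(o - 20) = 2*(-20 + o) = -40 + 2*o)
√(-10579/25356 + I(-35)) = √(-10579/25356 + (-40 + 2*(-35))) = √(-10579*1/25356 + (-40 - 70)) = √(-10579/25356 - 110) = √(-2799739/25356) = I*√17747545521/12678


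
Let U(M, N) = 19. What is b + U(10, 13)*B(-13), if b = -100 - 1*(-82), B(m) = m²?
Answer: 3193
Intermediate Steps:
b = -18 (b = -100 + 82 = -18)
b + U(10, 13)*B(-13) = -18 + 19*(-13)² = -18 + 19*169 = -18 + 3211 = 3193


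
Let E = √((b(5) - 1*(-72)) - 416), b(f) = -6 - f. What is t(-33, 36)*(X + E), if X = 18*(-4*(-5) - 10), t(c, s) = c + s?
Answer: 540 + 3*I*√355 ≈ 540.0 + 56.524*I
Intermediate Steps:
E = I*√355 (E = √(((-6 - 1*5) - 1*(-72)) - 416) = √(((-6 - 5) + 72) - 416) = √((-11 + 72) - 416) = √(61 - 416) = √(-355) = I*√355 ≈ 18.841*I)
X = 180 (X = 18*(20 - 10) = 18*10 = 180)
t(-33, 36)*(X + E) = (-33 + 36)*(180 + I*√355) = 3*(180 + I*√355) = 540 + 3*I*√355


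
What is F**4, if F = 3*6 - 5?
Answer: 28561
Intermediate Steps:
F = 13 (F = 18 - 5 = 13)
F**4 = 13**4 = 28561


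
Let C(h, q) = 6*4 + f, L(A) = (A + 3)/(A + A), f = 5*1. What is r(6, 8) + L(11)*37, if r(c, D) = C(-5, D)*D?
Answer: 2811/11 ≈ 255.55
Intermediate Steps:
f = 5
L(A) = (3 + A)/(2*A) (L(A) = (3 + A)/((2*A)) = (3 + A)*(1/(2*A)) = (3 + A)/(2*A))
C(h, q) = 29 (C(h, q) = 6*4 + 5 = 24 + 5 = 29)
r(c, D) = 29*D
r(6, 8) + L(11)*37 = 29*8 + ((½)*(3 + 11)/11)*37 = 232 + ((½)*(1/11)*14)*37 = 232 + (7/11)*37 = 232 + 259/11 = 2811/11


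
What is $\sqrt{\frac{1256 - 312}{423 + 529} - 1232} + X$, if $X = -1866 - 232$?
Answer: $-2098 + \frac{i \sqrt{17432310}}{119} \approx -2098.0 + 35.086 i$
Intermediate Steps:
$X = -2098$ ($X = -1866 - 232 = -2098$)
$\sqrt{\frac{1256 - 312}{423 + 529} - 1232} + X = \sqrt{\frac{1256 - 312}{423 + 529} - 1232} - 2098 = \sqrt{\frac{944}{952} - 1232} - 2098 = \sqrt{944 \cdot \frac{1}{952} - 1232} - 2098 = \sqrt{\frac{118}{119} - 1232} - 2098 = \sqrt{- \frac{146490}{119}} - 2098 = \frac{i \sqrt{17432310}}{119} - 2098 = -2098 + \frac{i \sqrt{17432310}}{119}$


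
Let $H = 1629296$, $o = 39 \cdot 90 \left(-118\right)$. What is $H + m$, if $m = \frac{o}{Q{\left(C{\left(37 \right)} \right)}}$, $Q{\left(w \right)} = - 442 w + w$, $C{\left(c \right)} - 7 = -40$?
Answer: $\frac{878175204}{539} \approx 1.6293 \cdot 10^{6}$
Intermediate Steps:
$C{\left(c \right)} = -33$ ($C{\left(c \right)} = 7 - 40 = -33$)
$Q{\left(w \right)} = - 441 w$
$o = -414180$ ($o = 3510 \left(-118\right) = -414180$)
$m = - \frac{15340}{539}$ ($m = - \frac{414180}{\left(-441\right) \left(-33\right)} = - \frac{414180}{14553} = \left(-414180\right) \frac{1}{14553} = - \frac{15340}{539} \approx -28.46$)
$H + m = 1629296 - \frac{15340}{539} = \frac{878175204}{539}$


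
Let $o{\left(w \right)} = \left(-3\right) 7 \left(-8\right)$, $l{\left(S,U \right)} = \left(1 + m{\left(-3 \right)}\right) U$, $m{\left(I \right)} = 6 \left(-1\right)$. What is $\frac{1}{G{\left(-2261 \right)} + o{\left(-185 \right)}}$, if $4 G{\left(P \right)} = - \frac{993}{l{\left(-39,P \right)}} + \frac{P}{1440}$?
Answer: $\frac{2604672}{436505275} \approx 0.0059671$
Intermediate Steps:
$m{\left(I \right)} = -6$
$l{\left(S,U \right)} = - 5 U$ ($l{\left(S,U \right)} = \left(1 - 6\right) U = - 5 U$)
$o{\left(w \right)} = 168$ ($o{\left(w \right)} = \left(-21\right) \left(-8\right) = 168$)
$G{\left(P \right)} = \frac{P}{5760} + \frac{993}{20 P}$ ($G{\left(P \right)} = \frac{- \frac{993}{\left(-5\right) P} + \frac{P}{1440}}{4} = \frac{- 993 \left(- \frac{1}{5 P}\right) + P \frac{1}{1440}}{4} = \frac{\frac{993}{5 P} + \frac{P}{1440}}{4} = \frac{\frac{P}{1440} + \frac{993}{5 P}}{4} = \frac{P}{5760} + \frac{993}{20 P}$)
$\frac{1}{G{\left(-2261 \right)} + o{\left(-185 \right)}} = \frac{1}{\frac{285984 + \left(-2261\right)^{2}}{5760 \left(-2261\right)} + 168} = \frac{1}{\frac{1}{5760} \left(- \frac{1}{2261}\right) \left(285984 + 5112121\right) + 168} = \frac{1}{\frac{1}{5760} \left(- \frac{1}{2261}\right) 5398105 + 168} = \frac{1}{- \frac{1079621}{2604672} + 168} = \frac{1}{\frac{436505275}{2604672}} = \frac{2604672}{436505275}$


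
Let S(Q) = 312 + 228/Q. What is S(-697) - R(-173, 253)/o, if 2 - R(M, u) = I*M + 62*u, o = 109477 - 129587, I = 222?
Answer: 2192226597/7008335 ≈ 312.80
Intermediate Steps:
o = -20110
R(M, u) = 2 - 222*M - 62*u (R(M, u) = 2 - (222*M + 62*u) = 2 - (62*u + 222*M) = 2 + (-222*M - 62*u) = 2 - 222*M - 62*u)
S(-697) - R(-173, 253)/o = (312 + 228/(-697)) - (2 - 222*(-173) - 62*253)/(-20110) = (312 + 228*(-1/697)) - (2 + 38406 - 15686)*(-1)/20110 = (312 - 228/697) - 22722*(-1)/20110 = 217236/697 - 1*(-11361/10055) = 217236/697 + 11361/10055 = 2192226597/7008335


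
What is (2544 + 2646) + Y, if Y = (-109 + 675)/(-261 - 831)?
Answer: 2833457/546 ≈ 5189.5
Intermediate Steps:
Y = -283/546 (Y = 566/(-1092) = 566*(-1/1092) = -283/546 ≈ -0.51832)
(2544 + 2646) + Y = (2544 + 2646) - 283/546 = 5190 - 283/546 = 2833457/546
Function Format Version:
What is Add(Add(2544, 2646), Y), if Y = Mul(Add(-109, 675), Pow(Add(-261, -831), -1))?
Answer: Rational(2833457, 546) ≈ 5189.5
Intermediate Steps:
Y = Rational(-283, 546) (Y = Mul(566, Pow(-1092, -1)) = Mul(566, Rational(-1, 1092)) = Rational(-283, 546) ≈ -0.51832)
Add(Add(2544, 2646), Y) = Add(Add(2544, 2646), Rational(-283, 546)) = Add(5190, Rational(-283, 546)) = Rational(2833457, 546)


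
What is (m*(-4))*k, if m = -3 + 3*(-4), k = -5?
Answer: -300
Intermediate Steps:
m = -15 (m = -3 - 12 = -15)
(m*(-4))*k = -15*(-4)*(-5) = 60*(-5) = -300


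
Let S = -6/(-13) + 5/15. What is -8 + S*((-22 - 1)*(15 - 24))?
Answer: 2035/13 ≈ 156.54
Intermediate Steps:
S = 31/39 (S = -6*(-1/13) + 5*(1/15) = 6/13 + ⅓ = 31/39 ≈ 0.79487)
-8 + S*((-22 - 1)*(15 - 24)) = -8 + 31*((-22 - 1)*(15 - 24))/39 = -8 + 31*(-23*(-9))/39 = -8 + (31/39)*207 = -8 + 2139/13 = 2035/13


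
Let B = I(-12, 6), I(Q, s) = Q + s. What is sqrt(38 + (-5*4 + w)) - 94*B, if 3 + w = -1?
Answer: 564 + sqrt(14) ≈ 567.74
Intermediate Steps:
w = -4 (w = -3 - 1 = -4)
B = -6 (B = -12 + 6 = -6)
sqrt(38 + (-5*4 + w)) - 94*B = sqrt(38 + (-5*4 - 4)) - 94*(-6) = sqrt(38 + (-20 - 4)) + 564 = sqrt(38 - 24) + 564 = sqrt(14) + 564 = 564 + sqrt(14)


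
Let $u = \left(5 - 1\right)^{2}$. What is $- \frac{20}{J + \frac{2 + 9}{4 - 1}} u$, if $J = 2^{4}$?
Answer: $- \frac{960}{59} \approx -16.271$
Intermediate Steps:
$J = 16$
$u = 16$ ($u = 4^{2} = 16$)
$- \frac{20}{J + \frac{2 + 9}{4 - 1}} u = - \frac{20}{16 + \frac{2 + 9}{4 - 1}} \cdot 16 = - \frac{20}{16 + \frac{11}{3}} \cdot 16 = - \frac{20}{\frac{59}{3}} \cdot 16 = \left(-20\right) \frac{3}{59} \cdot 16 = \left(- \frac{60}{59}\right) 16 = - \frac{960}{59}$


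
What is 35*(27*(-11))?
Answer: -10395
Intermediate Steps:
35*(27*(-11)) = 35*(-297) = -10395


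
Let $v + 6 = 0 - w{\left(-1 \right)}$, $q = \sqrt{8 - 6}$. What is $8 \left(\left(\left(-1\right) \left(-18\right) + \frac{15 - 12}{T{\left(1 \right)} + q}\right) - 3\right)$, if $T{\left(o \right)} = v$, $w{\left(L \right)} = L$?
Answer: $\frac{2640}{23} - \frac{24 \sqrt{2}}{23} \approx 113.31$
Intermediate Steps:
$q = \sqrt{2} \approx 1.4142$
$v = -5$ ($v = -6 + \left(0 - -1\right) = -6 + \left(0 + 1\right) = -6 + 1 = -5$)
$T{\left(o \right)} = -5$
$8 \left(\left(\left(-1\right) \left(-18\right) + \frac{15 - 12}{T{\left(1 \right)} + q}\right) - 3\right) = 8 \left(\left(\left(-1\right) \left(-18\right) + \frac{15 - 12}{-5 + \sqrt{2}}\right) - 3\right) = 8 \left(\left(18 + \frac{3}{-5 + \sqrt{2}}\right) - 3\right) = 8 \left(15 + \frac{3}{-5 + \sqrt{2}}\right) = 120 + \frac{24}{-5 + \sqrt{2}}$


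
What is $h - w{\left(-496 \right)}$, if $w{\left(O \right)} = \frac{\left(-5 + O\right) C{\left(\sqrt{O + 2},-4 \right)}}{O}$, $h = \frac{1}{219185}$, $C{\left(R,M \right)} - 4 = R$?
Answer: $- \frac{109811561}{27178940} - \frac{501 i \sqrt{494}}{496} \approx -4.0403 - 22.45 i$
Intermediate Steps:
$C{\left(R,M \right)} = 4 + R$
$h = \frac{1}{219185} \approx 4.5624 \cdot 10^{-6}$
$w{\left(O \right)} = \frac{\left(-5 + O\right) \left(4 + \sqrt{2 + O}\right)}{O}$ ($w{\left(O \right)} = \frac{\left(-5 + O\right) \left(4 + \sqrt{O + 2}\right)}{O} = \frac{\left(-5 + O\right) \left(4 + \sqrt{2 + O}\right)}{O}$)
$h - w{\left(-496 \right)} = \frac{1}{219185} - \frac{\left(-5 - 496\right) \left(4 + \sqrt{2 - 496}\right)}{-496} = \frac{1}{219185} - \left(- \frac{1}{496}\right) \left(-501\right) \left(4 + \sqrt{-494}\right) = \frac{1}{219185} - \left(- \frac{1}{496}\right) \left(-501\right) \left(4 + i \sqrt{494}\right) = \frac{1}{219185} - \left(\frac{501}{124} + \frac{501 i \sqrt{494}}{496}\right) = - \frac{109811561}{27178940} - \frac{501 i \sqrt{494}}{496}$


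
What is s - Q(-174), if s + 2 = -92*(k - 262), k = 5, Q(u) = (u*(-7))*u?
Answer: 235574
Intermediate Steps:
Q(u) = -7*u² (Q(u) = (-7*u)*u = -7*u²)
s = 23642 (s = -2 - 92*(5 - 262) = -2 - 92*(-257) = -2 + 23644 = 23642)
s - Q(-174) = 23642 - (-7)*(-174)² = 23642 - (-7)*30276 = 23642 - 1*(-211932) = 23642 + 211932 = 235574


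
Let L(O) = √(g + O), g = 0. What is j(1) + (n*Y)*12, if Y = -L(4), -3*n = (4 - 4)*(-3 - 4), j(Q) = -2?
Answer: -2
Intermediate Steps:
n = 0 (n = -(4 - 4)*(-3 - 4)/3 = -0*(-7) = -⅓*0 = 0)
L(O) = √O (L(O) = √(0 + O) = √O)
Y = -2 (Y = -√4 = -1*2 = -2)
j(1) + (n*Y)*12 = -2 + (0*(-2))*12 = -2 + 0*12 = -2 + 0 = -2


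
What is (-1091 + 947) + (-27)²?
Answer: 585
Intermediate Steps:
(-1091 + 947) + (-27)² = -144 + 729 = 585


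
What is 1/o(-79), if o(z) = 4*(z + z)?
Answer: -1/632 ≈ -0.0015823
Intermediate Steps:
o(z) = 8*z (o(z) = 4*(2*z) = 8*z)
1/o(-79) = 1/(8*(-79)) = 1/(-632) = -1/632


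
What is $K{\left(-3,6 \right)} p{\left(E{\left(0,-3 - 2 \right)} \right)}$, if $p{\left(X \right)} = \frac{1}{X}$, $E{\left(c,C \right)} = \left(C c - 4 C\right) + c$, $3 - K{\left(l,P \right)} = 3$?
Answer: $0$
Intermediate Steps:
$K{\left(l,P \right)} = 0$ ($K{\left(l,P \right)} = 3 - 3 = 0$)
$E{\left(c,C \right)} = c - 4 C + C c$ ($E{\left(c,C \right)} = \left(- 4 C + C c\right) + c = c - 4 C + C c$)
$K{\left(-3,6 \right)} p{\left(E{\left(0,-3 - 2 \right)} \right)} = \frac{0}{0 - 4 \left(-3 - 2\right) + \left(-3 - 2\right) 0} = \frac{0}{0 - -20 - 0} = \frac{0}{0 + 20 + 0} = \frac{0}{20} = 0 \cdot \frac{1}{20} = 0$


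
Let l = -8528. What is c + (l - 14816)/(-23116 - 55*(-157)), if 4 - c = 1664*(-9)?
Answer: 216948724/14481 ≈ 14982.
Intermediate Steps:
c = 14980 (c = 4 - 1664*(-9) = 4 - 1*(-14976) = 4 + 14976 = 14980)
c + (l - 14816)/(-23116 - 55*(-157)) = 14980 + (-8528 - 14816)/(-23116 - 55*(-157)) = 14980 - 23344/(-23116 + 8635) = 14980 - 23344/(-14481) = 14980 - 23344*(-1/14481) = 14980 + 23344/14481 = 216948724/14481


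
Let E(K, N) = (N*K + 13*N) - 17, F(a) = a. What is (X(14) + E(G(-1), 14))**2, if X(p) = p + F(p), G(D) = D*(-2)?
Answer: 48841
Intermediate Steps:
G(D) = -2*D
X(p) = 2*p (X(p) = p + p = 2*p)
E(K, N) = -17 + 13*N + K*N (E(K, N) = (K*N + 13*N) - 17 = (13*N + K*N) - 17 = -17 + 13*N + K*N)
(X(14) + E(G(-1), 14))**2 = (2*14 + (-17 + 13*14 - 2*(-1)*14))**2 = (28 + (-17 + 182 + 2*14))**2 = (28 + (-17 + 182 + 28))**2 = (28 + 193)**2 = 221**2 = 48841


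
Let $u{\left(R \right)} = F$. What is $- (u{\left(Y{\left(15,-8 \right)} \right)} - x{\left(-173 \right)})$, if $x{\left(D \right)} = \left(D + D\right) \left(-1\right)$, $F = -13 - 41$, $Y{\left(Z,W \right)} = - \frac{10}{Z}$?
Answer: $400$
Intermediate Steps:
$F = -54$ ($F = -13 - 41 = -54$)
$x{\left(D \right)} = - 2 D$ ($x{\left(D \right)} = 2 D \left(-1\right) = - 2 D$)
$u{\left(R \right)} = -54$
$- (u{\left(Y{\left(15,-8 \right)} \right)} - x{\left(-173 \right)}) = - (-54 - \left(-2\right) \left(-173\right)) = - (-54 - 346) = \left(-1\right) \left(-400\right) = 400$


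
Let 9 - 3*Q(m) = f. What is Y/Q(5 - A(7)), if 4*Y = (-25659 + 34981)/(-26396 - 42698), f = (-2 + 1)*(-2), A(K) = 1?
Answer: -13983/967316 ≈ -0.014455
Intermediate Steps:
f = 2 (f = -1*(-2) = 2)
Q(m) = 7/3 (Q(m) = 3 - 1/3*2 = 3 - 2/3 = 7/3)
Y = -4661/138188 (Y = ((-25659 + 34981)/(-26396 - 42698))/4 = (9322/(-69094))/4 = (9322*(-1/69094))/4 = (1/4)*(-4661/34547) = -4661/138188 ≈ -0.033729)
Y/Q(5 - A(7)) = -4661/(138188*7/3) = -4661/138188*3/7 = -13983/967316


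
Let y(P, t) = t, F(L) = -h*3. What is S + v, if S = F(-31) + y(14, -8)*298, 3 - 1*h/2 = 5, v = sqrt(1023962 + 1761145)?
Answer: -2372 + sqrt(2785107) ≈ -703.14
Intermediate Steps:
v = sqrt(2785107) ≈ 1668.9
h = -4 (h = 6 - 2*5 = 6 - 10 = -4)
F(L) = 12 (F(L) = -1*(-4)*3 = 4*3 = 12)
S = -2372 (S = 12 - 8*298 = 12 - 2384 = -2372)
S + v = -2372 + sqrt(2785107)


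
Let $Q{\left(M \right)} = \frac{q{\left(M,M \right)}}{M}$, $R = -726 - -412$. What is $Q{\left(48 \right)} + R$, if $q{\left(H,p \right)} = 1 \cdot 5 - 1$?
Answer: $- \frac{3767}{12} \approx -313.92$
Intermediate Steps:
$q{\left(H,p \right)} = 4$ ($q{\left(H,p \right)} = 5 - 1 = 4$)
$R = -314$ ($R = -726 + 412 = -314$)
$Q{\left(M \right)} = \frac{4}{M}$
$Q{\left(48 \right)} + R = \frac{4}{48} - 314 = 4 \cdot \frac{1}{48} - 314 = \frac{1}{12} - 314 = - \frac{3767}{12}$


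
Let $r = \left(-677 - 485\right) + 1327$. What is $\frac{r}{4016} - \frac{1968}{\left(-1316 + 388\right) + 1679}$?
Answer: $- \frac{7779573}{3016016} \approx -2.5794$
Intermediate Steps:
$r = 165$ ($r = -1162 + 1327 = 165$)
$\frac{r}{4016} - \frac{1968}{\left(-1316 + 388\right) + 1679} = \frac{165}{4016} - \frac{1968}{\left(-1316 + 388\right) + 1679} = 165 \cdot \frac{1}{4016} - \frac{1968}{-928 + 1679} = \frac{165}{4016} - \frac{1968}{751} = - \frac{7779573}{3016016}$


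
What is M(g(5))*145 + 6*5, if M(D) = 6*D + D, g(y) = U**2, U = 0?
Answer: 30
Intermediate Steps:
g(y) = 0 (g(y) = 0**2 = 0)
M(D) = 7*D
M(g(5))*145 + 6*5 = (7*0)*145 + 6*5 = 0*145 + 30 = 0 + 30 = 30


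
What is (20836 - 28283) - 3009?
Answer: -10456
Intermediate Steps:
(20836 - 28283) - 3009 = -7447 - 3009 = -10456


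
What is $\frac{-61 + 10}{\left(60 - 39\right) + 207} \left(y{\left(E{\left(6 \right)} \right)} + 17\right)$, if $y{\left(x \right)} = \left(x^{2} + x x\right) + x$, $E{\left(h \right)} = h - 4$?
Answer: $- \frac{459}{76} \approx -6.0395$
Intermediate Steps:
$E{\left(h \right)} = -4 + h$
$y{\left(x \right)} = x + 2 x^{2}$ ($y{\left(x \right)} = \left(x^{2} + x^{2}\right) + x = 2 x^{2} + x = x + 2 x^{2}$)
$\frac{-61 + 10}{\left(60 - 39\right) + 207} \left(y{\left(E{\left(6 \right)} \right)} + 17\right) = \frac{-61 + 10}{\left(60 - 39\right) + 207} \left(\left(-4 + 6\right) \left(1 + 2 \left(-4 + 6\right)\right) + 17\right) = - \frac{51}{\left(60 - 39\right) + 207} \left(2 \left(1 + 2 \cdot 2\right) + 17\right) = - \frac{51}{21 + 207} \left(2 \left(1 + 4\right) + 17\right) = - \frac{51}{228} \left(2 \cdot 5 + 17\right) = \left(-51\right) \frac{1}{228} \left(10 + 17\right) = \left(- \frac{17}{76}\right) 27 = - \frac{459}{76}$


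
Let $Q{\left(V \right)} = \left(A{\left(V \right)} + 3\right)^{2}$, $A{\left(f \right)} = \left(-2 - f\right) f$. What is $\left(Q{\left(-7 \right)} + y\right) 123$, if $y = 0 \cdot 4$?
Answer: $125952$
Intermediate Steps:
$y = 0$
$A{\left(f \right)} = f \left(-2 - f\right)$
$Q{\left(V \right)} = \left(3 - V \left(2 + V\right)\right)^{2}$ ($Q{\left(V \right)} = \left(- V \left(2 + V\right) + 3\right)^{2} = \left(3 - V \left(2 + V\right)\right)^{2}$)
$\left(Q{\left(-7 \right)} + y\right) 123 = \left(\left(-3 - 7 \left(2 - 7\right)\right)^{2} + 0\right) 123 = \left(\left(-3 - -35\right)^{2} + 0\right) 123 = \left(\left(-3 + 35\right)^{2} + 0\right) 123 = \left(32^{2} + 0\right) 123 = \left(1024 + 0\right) 123 = 1024 \cdot 123 = 125952$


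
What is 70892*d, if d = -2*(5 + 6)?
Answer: -1559624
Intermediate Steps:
d = -22 (d = -2*11 = -22)
70892*d = 70892*(-22) = -1559624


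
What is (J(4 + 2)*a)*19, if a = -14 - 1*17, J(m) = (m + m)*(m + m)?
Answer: -84816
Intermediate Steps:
J(m) = 4*m**2 (J(m) = (2*m)*(2*m) = 4*m**2)
a = -31 (a = -14 - 17 = -31)
(J(4 + 2)*a)*19 = ((4*(4 + 2)**2)*(-31))*19 = ((4*6**2)*(-31))*19 = ((4*36)*(-31))*19 = (144*(-31))*19 = -4464*19 = -84816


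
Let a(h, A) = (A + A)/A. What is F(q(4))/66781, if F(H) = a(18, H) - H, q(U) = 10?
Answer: -8/66781 ≈ -0.00011979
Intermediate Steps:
a(h, A) = 2 (a(h, A) = (2*A)/A = 2)
F(H) = 2 - H
F(q(4))/66781 = (2 - 1*10)/66781 = (2 - 10)*(1/66781) = -8*1/66781 = -8/66781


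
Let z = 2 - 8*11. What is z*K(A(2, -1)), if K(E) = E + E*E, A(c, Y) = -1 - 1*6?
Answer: -3612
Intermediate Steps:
A(c, Y) = -7 (A(c, Y) = -1 - 6 = -7)
K(E) = E + E²
z = -86 (z = 2 - 88 = -86)
z*K(A(2, -1)) = -(-602)*(1 - 7) = -(-602)*(-6) = -86*42 = -3612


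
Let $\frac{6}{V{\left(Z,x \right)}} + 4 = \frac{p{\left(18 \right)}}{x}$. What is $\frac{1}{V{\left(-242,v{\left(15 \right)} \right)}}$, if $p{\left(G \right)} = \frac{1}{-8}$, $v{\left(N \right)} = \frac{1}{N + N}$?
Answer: $- \frac{31}{24} \approx -1.2917$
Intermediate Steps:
$v{\left(N \right)} = \frac{1}{2 N}$
$p{\left(G \right)} = - \frac{1}{8}$
$V{\left(Z,x \right)} = \frac{6}{-4 - \frac{1}{8 x}}$
$\frac{1}{V{\left(-242,v{\left(15 \right)} \right)}} = \frac{1}{\left(-48\right) \frac{1}{2 \cdot 15} \frac{1}{1 + 32 \frac{1}{2 \cdot 15}}} = \frac{1}{\left(-48\right) \frac{1}{2} \cdot \frac{1}{15} \frac{1}{1 + 32 \cdot \frac{1}{2} \cdot \frac{1}{15}}} = \frac{1}{\left(-48\right) \frac{1}{30} \frac{1}{1 + 32 \cdot \frac{1}{30}}} = \frac{1}{\left(-48\right) \frac{1}{30} \frac{1}{1 + \frac{16}{15}}} = \frac{1}{\left(-48\right) \frac{1}{30} \frac{1}{\frac{31}{15}}} = \frac{1}{\left(-48\right) \frac{1}{30} \cdot \frac{15}{31}} = \frac{1}{- \frac{24}{31}} = - \frac{31}{24}$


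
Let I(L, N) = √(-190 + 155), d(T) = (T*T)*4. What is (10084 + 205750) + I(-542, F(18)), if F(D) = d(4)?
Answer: 215834 + I*√35 ≈ 2.1583e+5 + 5.9161*I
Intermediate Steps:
d(T) = 4*T² (d(T) = T²*4 = 4*T²)
F(D) = 64 (F(D) = 4*4² = 4*16 = 64)
I(L, N) = I*√35 (I(L, N) = √(-35) = I*√35)
(10084 + 205750) + I(-542, F(18)) = (10084 + 205750) + I*√35 = 215834 + I*√35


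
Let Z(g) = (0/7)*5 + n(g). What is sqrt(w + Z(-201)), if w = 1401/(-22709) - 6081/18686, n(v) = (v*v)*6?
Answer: sqrt(43648706809823459681046)/424340374 ≈ 492.35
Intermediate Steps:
n(v) = 6*v**2 (n(v) = v**2*6 = 6*v**2)
Z(g) = 6*g**2 (Z(g) = (0/7)*5 + 6*g**2 = (0*(1/7))*5 + 6*g**2 = 0*5 + 6*g**2 = 0 + 6*g**2 = 6*g**2)
w = -164272515/424340374 (w = 1401*(-1/22709) - 6081*1/18686 = -1401/22709 - 6081/18686 = -164272515/424340374 ≈ -0.38712)
sqrt(w + Z(-201)) = sqrt(-164272515/424340374 + 6*(-201)**2) = sqrt(-164272515/424340374 + 6*40401) = sqrt(-164272515/424340374 + 242406) = sqrt(102862488427329/424340374) = sqrt(43648706809823459681046)/424340374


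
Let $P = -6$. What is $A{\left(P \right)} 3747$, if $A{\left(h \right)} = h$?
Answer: $-22482$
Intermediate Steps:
$A{\left(P \right)} 3747 = \left(-6\right) 3747 = -22482$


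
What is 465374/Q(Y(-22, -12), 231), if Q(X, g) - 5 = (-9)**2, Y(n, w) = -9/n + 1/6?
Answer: 232687/43 ≈ 5411.3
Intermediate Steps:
Y(n, w) = 1/6 - 9/n (Y(n, w) = -9/n + 1*(1/6) = -9/n + 1/6 = 1/6 - 9/n)
Q(X, g) = 86 (Q(X, g) = 5 + (-9)**2 = 5 + 81 = 86)
465374/Q(Y(-22, -12), 231) = 465374/86 = 465374*(1/86) = 232687/43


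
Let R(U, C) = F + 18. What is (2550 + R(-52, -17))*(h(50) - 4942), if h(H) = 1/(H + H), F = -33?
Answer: -250558893/20 ≈ -1.2528e+7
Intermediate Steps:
h(H) = 1/(2*H)
R(U, C) = -15 (R(U, C) = -33 + 18 = -15)
(2550 + R(-52, -17))*(h(50) - 4942) = (2550 - 15)*((½)/50 - 4942) = 2535*((½)*(1/50) - 4942) = 2535*(1/100 - 4942) = 2535*(-494199/100) = -250558893/20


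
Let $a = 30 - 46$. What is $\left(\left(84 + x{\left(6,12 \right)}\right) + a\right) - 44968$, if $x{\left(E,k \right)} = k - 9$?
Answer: $-44897$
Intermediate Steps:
$a = -16$
$x{\left(E,k \right)} = -9 + k$
$\left(\left(84 + x{\left(6,12 \right)}\right) + a\right) - 44968 = \left(\left(84 + \left(-9 + 12\right)\right) - 16\right) - 44968 = \left(\left(84 + 3\right) - 16\right) - 44968 = \left(87 - 16\right) - 44968 = 71 - 44968 = -44897$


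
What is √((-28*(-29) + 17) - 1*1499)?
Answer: I*√670 ≈ 25.884*I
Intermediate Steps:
√((-28*(-29) + 17) - 1*1499) = √((812 + 17) - 1499) = √(829 - 1499) = √(-670) = I*√670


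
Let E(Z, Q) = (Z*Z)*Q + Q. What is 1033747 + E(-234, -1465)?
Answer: -79185258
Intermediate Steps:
E(Z, Q) = Q + Q*Z² (E(Z, Q) = Z²*Q + Q = Q*Z² + Q = Q + Q*Z²)
1033747 + E(-234, -1465) = 1033747 - 1465*(1 + (-234)²) = 1033747 - 1465*(1 + 54756) = 1033747 - 1465*54757 = 1033747 - 80219005 = -79185258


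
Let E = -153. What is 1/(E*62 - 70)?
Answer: -1/9556 ≈ -0.00010465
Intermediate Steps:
1/(E*62 - 70) = 1/(-153*62 - 70) = 1/(-9486 - 70) = 1/(-9556) = -1/9556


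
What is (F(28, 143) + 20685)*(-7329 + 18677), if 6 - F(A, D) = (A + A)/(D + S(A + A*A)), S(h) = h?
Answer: 224234766452/955 ≈ 2.3480e+8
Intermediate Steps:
F(A, D) = 6 - 2*A/(A + D + A²) (F(A, D) = 6 - (A + A)/(D + (A + A*A)) = 6 - 2*A/(D + (A + A²)) = 6 - 2*A/(A + D + A²))
(F(28, 143) + 20685)*(-7329 + 18677) = (2*(2*28 + 3*143 + 3*28²)/(28 + 143 + 28²) + 20685)*(-7329 + 18677) = (2*(56 + 429 + 3*784)/(28 + 143 + 784) + 20685)*11348 = (2*(56 + 429 + 2352)/955 + 20685)*11348 = (2*(1/955)*2837 + 20685)*11348 = (5674/955 + 20685)*11348 = (19759849/955)*11348 = 224234766452/955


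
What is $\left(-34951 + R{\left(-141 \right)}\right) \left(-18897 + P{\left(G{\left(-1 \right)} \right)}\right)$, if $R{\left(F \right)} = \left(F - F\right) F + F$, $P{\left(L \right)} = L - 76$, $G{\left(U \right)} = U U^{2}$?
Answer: $665835608$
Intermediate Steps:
$G{\left(U \right)} = U^{3}$
$P{\left(L \right)} = -76 + L$ ($P{\left(L \right)} = L - 76 = -76 + L$)
$R{\left(F \right)} = F$ ($R{\left(F \right)} = 0 F + F = 0 + F = F$)
$\left(-34951 + R{\left(-141 \right)}\right) \left(-18897 + P{\left(G{\left(-1 \right)} \right)}\right) = \left(-34951 - 141\right) \left(-18897 - \left(76 - \left(-1\right)^{3}\right)\right) = - 35092 \left(-18897 - 77\right) = \left(-35092\right) \left(-18974\right) = 665835608$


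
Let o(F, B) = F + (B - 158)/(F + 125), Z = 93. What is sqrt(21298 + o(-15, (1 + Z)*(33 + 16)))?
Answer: sqrt(64503395)/55 ≈ 146.03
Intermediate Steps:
o(F, B) = F + (-158 + B)/(125 + F)
sqrt(21298 + o(-15, (1 + Z)*(33 + 16))) = sqrt(21298 + (-158 + (1 + 93)*(33 + 16) + (-15)**2 + 125*(-15))/(125 - 15)) = sqrt(21298 + (-158 + 94*49 + 225 - 1875)/110) = sqrt(21298 + (-158 + 4606 + 225 - 1875)/110) = sqrt(21298 + (1/110)*2798) = sqrt(21298 + 1399/55) = sqrt(1172789/55) = sqrt(64503395)/55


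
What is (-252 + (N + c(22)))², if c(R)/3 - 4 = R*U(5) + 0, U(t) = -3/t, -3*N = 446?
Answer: 41267776/225 ≈ 1.8341e+5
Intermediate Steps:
N = -446/3 (N = -⅓*446 = -446/3 ≈ -148.67)
c(R) = 12 - 9*R/5 (c(R) = 12 + 3*(R*(-3/5) + 0) = 12 + 3*(R*(-3*⅕) + 0) = 12 + 3*(R*(-⅗) + 0) = 12 + 3*(-3*R/5 + 0) = 12 + 3*(-3*R/5) = 12 - 9*R/5)
(-252 + (N + c(22)))² = (-252 + (-446/3 + (12 - 9/5*22)))² = (-252 + (-446/3 + (12 - 198/5)))² = (-252 + (-446/3 - 138/5))² = (-252 - 2644/15)² = (-6424/15)² = 41267776/225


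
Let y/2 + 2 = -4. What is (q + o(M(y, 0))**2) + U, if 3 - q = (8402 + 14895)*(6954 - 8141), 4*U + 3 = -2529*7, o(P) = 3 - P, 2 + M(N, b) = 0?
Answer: 55298281/2 ≈ 2.7649e+7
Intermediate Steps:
y = -12 (y = -4 + 2*(-4) = -4 - 8 = -12)
M(N, b) = -2 (M(N, b) = -2 + 0 = -2)
U = -8853/2 (U = -3/4 + (-2529*7)/4 = -3/4 + (1/4)*(-17703) = -3/4 - 17703/4 = -8853/2 ≈ -4426.5)
q = 27653542 (q = 3 - (8402 + 14895)*(6954 - 8141) = 3 - 23297*(-1187) = 3 - 1*(-27653539) = 3 + 27653539 = 27653542)
(q + o(M(y, 0))**2) + U = (27653542 + (3 - 1*(-2))**2) - 8853/2 = (27653542 + (3 + 2)**2) - 8853/2 = (27653542 + 5**2) - 8853/2 = (27653542 + 25) - 8853/2 = 27653567 - 8853/2 = 55298281/2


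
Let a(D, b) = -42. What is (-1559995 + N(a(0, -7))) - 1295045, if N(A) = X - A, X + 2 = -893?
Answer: -2855893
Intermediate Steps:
X = -895 (X = -2 - 893 = -895)
N(A) = -895 - A
(-1559995 + N(a(0, -7))) - 1295045 = (-1559995 + (-895 - 1*(-42))) - 1295045 = (-1559995 + (-895 + 42)) - 1295045 = (-1559995 - 853) - 1295045 = -1560848 - 1295045 = -2855893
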